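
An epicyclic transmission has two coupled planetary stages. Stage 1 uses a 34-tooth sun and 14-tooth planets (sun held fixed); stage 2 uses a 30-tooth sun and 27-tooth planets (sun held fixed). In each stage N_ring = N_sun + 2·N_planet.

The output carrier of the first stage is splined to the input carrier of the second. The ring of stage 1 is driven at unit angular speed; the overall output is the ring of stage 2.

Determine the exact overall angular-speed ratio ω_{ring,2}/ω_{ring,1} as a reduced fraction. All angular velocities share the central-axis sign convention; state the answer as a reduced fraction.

Stage 1: N_ring = 34 + 2·14 = 62
Stage 1: 34(ω_s−ω_c) = −62(ω_r−ω_c),  ω_s=0, ω_r=1
Stage 1: 34(0−ω_c) = −62(1−ω_c)  ⇒  96ω_c = 62  ⇒  ω_c = 31/48
  ⇒ ω_c¹/ω_r¹ = 31/48
Stage 2: N_ring = 30 + 2·27 = 84
Stage 2: 30(ω_s−ω_c) = −84(ω_r−ω_c),  ω_s=0, ω_c=1
Stage 2: ω_r = 1 − (30/84)(0−1) = 19/14
  ⇒ ω_r²/ω_c² = 19/14
Coupling ω_c² = ω_c¹ ⇒ overall = 31/48 × 19/14 = 589/672

589/672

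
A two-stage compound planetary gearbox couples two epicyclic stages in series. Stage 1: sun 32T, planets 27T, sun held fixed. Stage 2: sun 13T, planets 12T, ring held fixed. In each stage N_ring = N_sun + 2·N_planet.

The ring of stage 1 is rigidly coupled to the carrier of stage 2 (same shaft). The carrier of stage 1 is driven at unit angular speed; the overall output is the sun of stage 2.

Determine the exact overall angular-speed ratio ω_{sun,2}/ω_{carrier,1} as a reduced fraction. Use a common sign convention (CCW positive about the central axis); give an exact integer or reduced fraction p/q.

2950/559

Stage 1: N_ring = 32 + 2·27 = 86
Stage 1: 32(ω_s−ω_c) = −86(ω_r−ω_c),  ω_s=0, ω_c=1
Stage 1: ω_r = 1 − (32/86)(0−1) = 59/43
  ⇒ ω_r¹/ω_c¹ = 59/43
Stage 2: N_ring = 13 + 2·12 = 37
Stage 2: 13(ω_s−ω_c) = −37(ω_r−ω_c),  ω_r=0, ω_c=1
Stage 2: ω_s = 1 − (37/13)(0−1) = 50/13
  ⇒ ω_s²/ω_c² = 50/13
Coupling ω_c² = ω_r¹ ⇒ overall = 59/43 × 50/13 = 2950/559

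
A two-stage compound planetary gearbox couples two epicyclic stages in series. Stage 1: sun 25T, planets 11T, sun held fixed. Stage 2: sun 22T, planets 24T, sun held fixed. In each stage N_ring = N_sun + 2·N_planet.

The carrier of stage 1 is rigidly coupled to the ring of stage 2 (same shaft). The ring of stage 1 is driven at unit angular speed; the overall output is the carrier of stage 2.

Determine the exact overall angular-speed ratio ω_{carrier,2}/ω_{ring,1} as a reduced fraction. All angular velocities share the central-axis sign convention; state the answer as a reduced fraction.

1645/3312

Stage 1: N_ring = 25 + 2·11 = 47
Stage 1: 25(ω_s−ω_c) = −47(ω_r−ω_c),  ω_s=0, ω_r=1
Stage 1: 25(0−ω_c) = −47(1−ω_c)  ⇒  72ω_c = 47  ⇒  ω_c = 47/72
  ⇒ ω_c¹/ω_r¹ = 47/72
Stage 2: N_ring = 22 + 2·24 = 70
Stage 2: 22(ω_s−ω_c) = −70(ω_r−ω_c),  ω_s=0, ω_r=1
Stage 2: 22(0−ω_c) = −70(1−ω_c)  ⇒  92ω_c = 70  ⇒  ω_c = 35/46
  ⇒ ω_c²/ω_r² = 35/46
Coupling ω_r² = ω_c¹ ⇒ overall = 47/72 × 35/46 = 1645/3312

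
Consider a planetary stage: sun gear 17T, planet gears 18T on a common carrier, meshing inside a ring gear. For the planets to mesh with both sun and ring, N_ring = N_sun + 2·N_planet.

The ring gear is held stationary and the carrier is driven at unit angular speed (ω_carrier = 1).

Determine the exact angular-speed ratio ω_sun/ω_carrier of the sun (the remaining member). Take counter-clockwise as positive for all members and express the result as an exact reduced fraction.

N_ring = 17 + 2·18 = 53
17(ω_s−ω_c) = −53(ω_r−ω_c),  ω_r=0, ω_c=1
ω_s = 1 − (53/17)(0−1) = 70/17
ω_s/ω_c = 70/17

70/17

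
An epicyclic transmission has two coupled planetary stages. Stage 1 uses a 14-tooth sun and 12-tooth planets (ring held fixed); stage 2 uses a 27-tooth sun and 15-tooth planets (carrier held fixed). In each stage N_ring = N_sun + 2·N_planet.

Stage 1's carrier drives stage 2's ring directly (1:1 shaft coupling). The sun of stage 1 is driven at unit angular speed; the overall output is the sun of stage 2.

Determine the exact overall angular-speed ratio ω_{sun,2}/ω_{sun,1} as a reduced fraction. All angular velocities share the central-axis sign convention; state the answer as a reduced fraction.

-133/234

Stage 1: N_ring = 14 + 2·12 = 38
Stage 1: 14(ω_s−ω_c) = −38(ω_r−ω_c),  ω_r=0, ω_s=1
Stage 1: 14(1−ω_c) = −38(0−ω_c)  ⇒  52ω_c = 14  ⇒  ω_c = 7/26
  ⇒ ω_c¹/ω_s¹ = 7/26
Stage 2: N_ring = 27 + 2·15 = 57
Stage 2: 27(ω_s−ω_c) = −57(ω_r−ω_c),  ω_c=0, ω_r=1
Stage 2: ω_s = 0 − (57/27)(1−0) = -19/9
  ⇒ ω_s²/ω_r² = -19/9
Coupling ω_r² = ω_c¹ ⇒ overall = 7/26 × -19/9 = -133/234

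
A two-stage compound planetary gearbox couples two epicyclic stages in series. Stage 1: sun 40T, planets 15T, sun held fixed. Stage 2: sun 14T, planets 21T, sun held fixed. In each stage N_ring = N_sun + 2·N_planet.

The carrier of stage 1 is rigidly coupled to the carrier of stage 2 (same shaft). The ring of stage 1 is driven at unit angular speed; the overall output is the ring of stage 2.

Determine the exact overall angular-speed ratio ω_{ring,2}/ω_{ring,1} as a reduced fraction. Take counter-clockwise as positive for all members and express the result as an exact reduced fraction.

35/44

Stage 1: N_ring = 40 + 2·15 = 70
Stage 1: 40(ω_s−ω_c) = −70(ω_r−ω_c),  ω_s=0, ω_r=1
Stage 1: 40(0−ω_c) = −70(1−ω_c)  ⇒  110ω_c = 70  ⇒  ω_c = 7/11
  ⇒ ω_c¹/ω_r¹ = 7/11
Stage 2: N_ring = 14 + 2·21 = 56
Stage 2: 14(ω_s−ω_c) = −56(ω_r−ω_c),  ω_s=0, ω_c=1
Stage 2: ω_r = 1 − (14/56)(0−1) = 5/4
  ⇒ ω_r²/ω_c² = 5/4
Coupling ω_c² = ω_c¹ ⇒ overall = 7/11 × 5/4 = 35/44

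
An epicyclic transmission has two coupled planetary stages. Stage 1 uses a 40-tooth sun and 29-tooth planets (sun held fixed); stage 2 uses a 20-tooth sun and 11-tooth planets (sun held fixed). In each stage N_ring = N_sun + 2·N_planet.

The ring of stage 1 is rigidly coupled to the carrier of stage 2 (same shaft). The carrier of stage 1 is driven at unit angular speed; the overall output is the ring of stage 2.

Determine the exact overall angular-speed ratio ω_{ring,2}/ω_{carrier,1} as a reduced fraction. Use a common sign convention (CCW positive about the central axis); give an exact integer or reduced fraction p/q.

Stage 1: N_ring = 40 + 2·29 = 98
Stage 1: 40(ω_s−ω_c) = −98(ω_r−ω_c),  ω_s=0, ω_c=1
Stage 1: ω_r = 1 − (40/98)(0−1) = 69/49
  ⇒ ω_r¹/ω_c¹ = 69/49
Stage 2: N_ring = 20 + 2·11 = 42
Stage 2: 20(ω_s−ω_c) = −42(ω_r−ω_c),  ω_s=0, ω_c=1
Stage 2: ω_r = 1 − (20/42)(0−1) = 31/21
  ⇒ ω_r²/ω_c² = 31/21
Coupling ω_c² = ω_r¹ ⇒ overall = 69/49 × 31/21 = 713/343

713/343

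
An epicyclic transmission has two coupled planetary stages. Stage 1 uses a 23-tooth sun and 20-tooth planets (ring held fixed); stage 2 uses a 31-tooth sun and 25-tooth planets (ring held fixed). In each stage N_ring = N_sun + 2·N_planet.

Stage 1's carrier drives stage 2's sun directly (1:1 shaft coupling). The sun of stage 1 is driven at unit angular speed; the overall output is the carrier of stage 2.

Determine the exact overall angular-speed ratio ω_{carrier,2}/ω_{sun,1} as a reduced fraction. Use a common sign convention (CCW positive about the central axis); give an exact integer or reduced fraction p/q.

713/9632

Stage 1: N_ring = 23 + 2·20 = 63
Stage 1: 23(ω_s−ω_c) = −63(ω_r−ω_c),  ω_r=0, ω_s=1
Stage 1: 23(1−ω_c) = −63(0−ω_c)  ⇒  86ω_c = 23  ⇒  ω_c = 23/86
  ⇒ ω_c¹/ω_s¹ = 23/86
Stage 2: N_ring = 31 + 2·25 = 81
Stage 2: 31(ω_s−ω_c) = −81(ω_r−ω_c),  ω_r=0, ω_s=1
Stage 2: 31(1−ω_c) = −81(0−ω_c)  ⇒  112ω_c = 31  ⇒  ω_c = 31/112
  ⇒ ω_c²/ω_s² = 31/112
Coupling ω_s² = ω_c¹ ⇒ overall = 23/86 × 31/112 = 713/9632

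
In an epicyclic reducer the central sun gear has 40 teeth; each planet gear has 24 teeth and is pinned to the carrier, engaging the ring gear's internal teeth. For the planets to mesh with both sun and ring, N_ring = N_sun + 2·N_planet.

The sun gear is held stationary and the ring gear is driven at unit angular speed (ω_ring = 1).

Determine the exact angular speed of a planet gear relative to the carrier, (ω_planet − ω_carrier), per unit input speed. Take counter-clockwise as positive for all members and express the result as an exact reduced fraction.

N_ring = 40 + 2·24 = 88
40(ω_s−ω_c) = −88(ω_r−ω_c),  ω_s=0, ω_r=1
40(0−ω_c) = −88(1−ω_c)  ⇒  128ω_c = 88  ⇒  ω_c = 11/16
sun–planet: 40·(0−11/16) = −24·(ω_p−ω_c)  ⇒  ω_p−ω_c = −(40/24)·(-11/16) = 55/48

55/48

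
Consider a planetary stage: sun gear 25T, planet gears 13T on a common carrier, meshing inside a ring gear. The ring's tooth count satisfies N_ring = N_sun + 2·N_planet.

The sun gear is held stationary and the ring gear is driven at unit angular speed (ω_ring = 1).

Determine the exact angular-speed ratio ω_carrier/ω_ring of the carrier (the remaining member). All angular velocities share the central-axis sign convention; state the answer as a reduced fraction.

51/76

N_ring = 25 + 2·13 = 51
25(ω_s−ω_c) = −51(ω_r−ω_c),  ω_s=0, ω_r=1
25(0−ω_c) = −51(1−ω_c)  ⇒  76ω_c = 51  ⇒  ω_c = 51/76
ω_c/ω_r = 51/76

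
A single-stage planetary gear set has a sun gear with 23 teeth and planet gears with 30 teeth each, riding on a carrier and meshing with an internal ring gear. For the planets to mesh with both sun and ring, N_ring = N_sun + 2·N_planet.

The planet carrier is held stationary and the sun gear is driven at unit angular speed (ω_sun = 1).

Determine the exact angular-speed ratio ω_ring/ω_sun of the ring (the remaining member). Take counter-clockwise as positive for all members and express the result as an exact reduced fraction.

N_ring = 23 + 2·30 = 83
23(ω_s−ω_c) = −83(ω_r−ω_c),  ω_c=0, ω_s=1
ω_r = 0 − (23/83)(1−0) = -23/83
ω_r/ω_s = -23/83

-23/83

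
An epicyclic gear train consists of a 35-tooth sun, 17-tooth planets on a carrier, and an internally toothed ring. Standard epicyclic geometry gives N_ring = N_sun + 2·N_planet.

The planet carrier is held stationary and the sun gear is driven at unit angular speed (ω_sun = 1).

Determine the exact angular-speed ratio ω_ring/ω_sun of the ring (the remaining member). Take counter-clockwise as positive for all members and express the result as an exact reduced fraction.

-35/69

N_ring = 35 + 2·17 = 69
35(ω_s−ω_c) = −69(ω_r−ω_c),  ω_c=0, ω_s=1
ω_r = 0 − (35/69)(1−0) = -35/69
ω_r/ω_s = -35/69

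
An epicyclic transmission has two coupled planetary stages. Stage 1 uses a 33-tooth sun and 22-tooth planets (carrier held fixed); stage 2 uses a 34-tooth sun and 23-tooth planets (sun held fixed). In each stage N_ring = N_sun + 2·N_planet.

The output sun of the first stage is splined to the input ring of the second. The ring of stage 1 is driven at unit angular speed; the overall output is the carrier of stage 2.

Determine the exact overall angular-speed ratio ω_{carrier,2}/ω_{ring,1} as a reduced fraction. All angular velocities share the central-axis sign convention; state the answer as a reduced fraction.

Stage 1: N_ring = 33 + 2·22 = 77
Stage 1: 33(ω_s−ω_c) = −77(ω_r−ω_c),  ω_c=0, ω_r=1
Stage 1: ω_s = 0 − (77/33)(1−0) = -7/3
  ⇒ ω_s¹/ω_r¹ = -7/3
Stage 2: N_ring = 34 + 2·23 = 80
Stage 2: 34(ω_s−ω_c) = −80(ω_r−ω_c),  ω_s=0, ω_r=1
Stage 2: 34(0−ω_c) = −80(1−ω_c)  ⇒  114ω_c = 80  ⇒  ω_c = 40/57
  ⇒ ω_c²/ω_r² = 40/57
Coupling ω_r² = ω_s¹ ⇒ overall = -7/3 × 40/57 = -280/171

-280/171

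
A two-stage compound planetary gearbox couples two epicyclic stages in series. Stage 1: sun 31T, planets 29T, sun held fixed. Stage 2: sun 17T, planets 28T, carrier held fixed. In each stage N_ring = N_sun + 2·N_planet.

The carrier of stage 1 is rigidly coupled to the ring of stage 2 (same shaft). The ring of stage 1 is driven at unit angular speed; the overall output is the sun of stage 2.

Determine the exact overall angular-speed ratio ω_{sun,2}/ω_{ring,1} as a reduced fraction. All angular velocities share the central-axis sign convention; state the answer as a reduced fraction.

Stage 1: N_ring = 31 + 2·29 = 89
Stage 1: 31(ω_s−ω_c) = −89(ω_r−ω_c),  ω_s=0, ω_r=1
Stage 1: 31(0−ω_c) = −89(1−ω_c)  ⇒  120ω_c = 89  ⇒  ω_c = 89/120
  ⇒ ω_c¹/ω_r¹ = 89/120
Stage 2: N_ring = 17 + 2·28 = 73
Stage 2: 17(ω_s−ω_c) = −73(ω_r−ω_c),  ω_c=0, ω_r=1
Stage 2: ω_s = 0 − (73/17)(1−0) = -73/17
  ⇒ ω_s²/ω_r² = -73/17
Coupling ω_r² = ω_c¹ ⇒ overall = 89/120 × -73/17 = -6497/2040

-6497/2040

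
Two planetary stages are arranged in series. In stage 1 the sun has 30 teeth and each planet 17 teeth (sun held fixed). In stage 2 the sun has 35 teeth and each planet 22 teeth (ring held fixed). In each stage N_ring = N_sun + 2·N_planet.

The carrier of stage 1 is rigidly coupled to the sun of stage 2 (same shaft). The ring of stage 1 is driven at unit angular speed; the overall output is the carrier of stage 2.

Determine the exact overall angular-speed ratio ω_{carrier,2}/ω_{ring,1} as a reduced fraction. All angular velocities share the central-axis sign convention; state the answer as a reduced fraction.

Stage 1: N_ring = 30 + 2·17 = 64
Stage 1: 30(ω_s−ω_c) = −64(ω_r−ω_c),  ω_s=0, ω_r=1
Stage 1: 30(0−ω_c) = −64(1−ω_c)  ⇒  94ω_c = 64  ⇒  ω_c = 32/47
  ⇒ ω_c¹/ω_r¹ = 32/47
Stage 2: N_ring = 35 + 2·22 = 79
Stage 2: 35(ω_s−ω_c) = −79(ω_r−ω_c),  ω_r=0, ω_s=1
Stage 2: 35(1−ω_c) = −79(0−ω_c)  ⇒  114ω_c = 35  ⇒  ω_c = 35/114
  ⇒ ω_c²/ω_s² = 35/114
Coupling ω_s² = ω_c¹ ⇒ overall = 32/47 × 35/114 = 560/2679

560/2679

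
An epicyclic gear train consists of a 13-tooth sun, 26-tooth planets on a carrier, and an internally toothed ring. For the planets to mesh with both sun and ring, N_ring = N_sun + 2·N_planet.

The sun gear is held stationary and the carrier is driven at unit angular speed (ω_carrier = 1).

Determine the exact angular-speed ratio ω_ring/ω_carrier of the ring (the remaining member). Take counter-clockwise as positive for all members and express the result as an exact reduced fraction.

6/5

N_ring = 13 + 2·26 = 65
13(ω_s−ω_c) = −65(ω_r−ω_c),  ω_s=0, ω_c=1
ω_r = 1 − (13/65)(0−1) = 6/5
ω_r/ω_c = 6/5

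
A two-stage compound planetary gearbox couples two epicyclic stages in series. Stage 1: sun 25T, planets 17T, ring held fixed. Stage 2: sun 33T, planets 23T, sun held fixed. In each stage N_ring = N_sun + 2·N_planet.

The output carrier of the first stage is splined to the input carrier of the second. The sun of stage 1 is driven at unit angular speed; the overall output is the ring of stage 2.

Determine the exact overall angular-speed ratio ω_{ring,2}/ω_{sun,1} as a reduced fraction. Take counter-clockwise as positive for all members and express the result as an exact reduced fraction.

Stage 1: N_ring = 25 + 2·17 = 59
Stage 1: 25(ω_s−ω_c) = −59(ω_r−ω_c),  ω_r=0, ω_s=1
Stage 1: 25(1−ω_c) = −59(0−ω_c)  ⇒  84ω_c = 25  ⇒  ω_c = 25/84
  ⇒ ω_c¹/ω_s¹ = 25/84
Stage 2: N_ring = 33 + 2·23 = 79
Stage 2: 33(ω_s−ω_c) = −79(ω_r−ω_c),  ω_s=0, ω_c=1
Stage 2: ω_r = 1 − (33/79)(0−1) = 112/79
  ⇒ ω_r²/ω_c² = 112/79
Coupling ω_c² = ω_c¹ ⇒ overall = 25/84 × 112/79 = 100/237

100/237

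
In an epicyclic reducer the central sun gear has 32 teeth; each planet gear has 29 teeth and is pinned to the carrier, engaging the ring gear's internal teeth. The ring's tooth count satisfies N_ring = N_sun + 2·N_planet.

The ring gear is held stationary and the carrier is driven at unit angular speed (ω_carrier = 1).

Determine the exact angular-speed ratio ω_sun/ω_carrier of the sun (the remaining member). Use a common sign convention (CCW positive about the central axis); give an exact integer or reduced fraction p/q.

N_ring = 32 + 2·29 = 90
32(ω_s−ω_c) = −90(ω_r−ω_c),  ω_r=0, ω_c=1
ω_s = 1 − (90/32)(0−1) = 61/16
ω_s/ω_c = 61/16

61/16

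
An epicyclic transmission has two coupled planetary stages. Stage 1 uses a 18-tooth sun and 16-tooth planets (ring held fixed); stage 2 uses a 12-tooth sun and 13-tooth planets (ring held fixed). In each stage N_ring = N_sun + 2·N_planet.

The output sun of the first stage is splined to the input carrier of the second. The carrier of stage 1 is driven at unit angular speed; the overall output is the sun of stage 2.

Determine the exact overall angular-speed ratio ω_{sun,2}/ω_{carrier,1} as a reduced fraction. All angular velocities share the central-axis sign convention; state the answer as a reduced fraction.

Stage 1: N_ring = 18 + 2·16 = 50
Stage 1: 18(ω_s−ω_c) = −50(ω_r−ω_c),  ω_r=0, ω_c=1
Stage 1: ω_s = 1 − (50/18)(0−1) = 34/9
  ⇒ ω_s¹/ω_c¹ = 34/9
Stage 2: N_ring = 12 + 2·13 = 38
Stage 2: 12(ω_s−ω_c) = −38(ω_r−ω_c),  ω_r=0, ω_c=1
Stage 2: ω_s = 1 − (38/12)(0−1) = 25/6
  ⇒ ω_s²/ω_c² = 25/6
Coupling ω_c² = ω_s¹ ⇒ overall = 34/9 × 25/6 = 425/27

425/27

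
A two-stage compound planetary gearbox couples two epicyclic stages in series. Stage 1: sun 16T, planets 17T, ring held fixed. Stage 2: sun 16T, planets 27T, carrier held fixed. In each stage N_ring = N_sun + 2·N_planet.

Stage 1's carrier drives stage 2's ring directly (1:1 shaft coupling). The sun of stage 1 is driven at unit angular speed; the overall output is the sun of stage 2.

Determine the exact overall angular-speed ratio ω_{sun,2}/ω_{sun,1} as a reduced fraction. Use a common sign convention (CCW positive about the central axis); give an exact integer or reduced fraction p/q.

Stage 1: N_ring = 16 + 2·17 = 50
Stage 1: 16(ω_s−ω_c) = −50(ω_r−ω_c),  ω_r=0, ω_s=1
Stage 1: 16(1−ω_c) = −50(0−ω_c)  ⇒  66ω_c = 16  ⇒  ω_c = 8/33
  ⇒ ω_c¹/ω_s¹ = 8/33
Stage 2: N_ring = 16 + 2·27 = 70
Stage 2: 16(ω_s−ω_c) = −70(ω_r−ω_c),  ω_c=0, ω_r=1
Stage 2: ω_s = 0 − (70/16)(1−0) = -35/8
  ⇒ ω_s²/ω_r² = -35/8
Coupling ω_r² = ω_c¹ ⇒ overall = 8/33 × -35/8 = -35/33

-35/33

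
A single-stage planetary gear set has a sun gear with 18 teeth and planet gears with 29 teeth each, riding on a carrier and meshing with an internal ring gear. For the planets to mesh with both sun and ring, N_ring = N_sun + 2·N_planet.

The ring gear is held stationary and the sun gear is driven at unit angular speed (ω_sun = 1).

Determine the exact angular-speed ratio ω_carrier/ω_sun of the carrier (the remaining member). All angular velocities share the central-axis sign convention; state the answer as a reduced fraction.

9/47

N_ring = 18 + 2·29 = 76
18(ω_s−ω_c) = −76(ω_r−ω_c),  ω_r=0, ω_s=1
18(1−ω_c) = −76(0−ω_c)  ⇒  94ω_c = 18  ⇒  ω_c = 9/47
ω_c/ω_s = 9/47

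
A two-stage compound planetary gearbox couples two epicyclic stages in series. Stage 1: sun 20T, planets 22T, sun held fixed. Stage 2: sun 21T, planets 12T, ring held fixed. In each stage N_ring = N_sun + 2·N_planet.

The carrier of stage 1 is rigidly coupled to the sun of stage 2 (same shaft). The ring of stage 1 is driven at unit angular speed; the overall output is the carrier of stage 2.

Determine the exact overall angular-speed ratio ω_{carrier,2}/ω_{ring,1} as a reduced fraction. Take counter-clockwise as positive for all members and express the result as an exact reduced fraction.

Stage 1: N_ring = 20 + 2·22 = 64
Stage 1: 20(ω_s−ω_c) = −64(ω_r−ω_c),  ω_s=0, ω_r=1
Stage 1: 20(0−ω_c) = −64(1−ω_c)  ⇒  84ω_c = 64  ⇒  ω_c = 16/21
  ⇒ ω_c¹/ω_r¹ = 16/21
Stage 2: N_ring = 21 + 2·12 = 45
Stage 2: 21(ω_s−ω_c) = −45(ω_r−ω_c),  ω_r=0, ω_s=1
Stage 2: 21(1−ω_c) = −45(0−ω_c)  ⇒  66ω_c = 21  ⇒  ω_c = 7/22
  ⇒ ω_c²/ω_s² = 7/22
Coupling ω_s² = ω_c¹ ⇒ overall = 16/21 × 7/22 = 8/33

8/33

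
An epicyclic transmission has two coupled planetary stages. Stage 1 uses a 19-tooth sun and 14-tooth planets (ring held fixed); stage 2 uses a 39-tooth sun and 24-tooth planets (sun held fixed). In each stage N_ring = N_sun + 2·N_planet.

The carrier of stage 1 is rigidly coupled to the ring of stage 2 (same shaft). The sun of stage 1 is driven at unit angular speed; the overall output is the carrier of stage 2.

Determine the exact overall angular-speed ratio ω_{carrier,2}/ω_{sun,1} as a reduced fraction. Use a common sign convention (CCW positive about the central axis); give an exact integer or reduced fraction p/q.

Stage 1: N_ring = 19 + 2·14 = 47
Stage 1: 19(ω_s−ω_c) = −47(ω_r−ω_c),  ω_r=0, ω_s=1
Stage 1: 19(1−ω_c) = −47(0−ω_c)  ⇒  66ω_c = 19  ⇒  ω_c = 19/66
  ⇒ ω_c¹/ω_s¹ = 19/66
Stage 2: N_ring = 39 + 2·24 = 87
Stage 2: 39(ω_s−ω_c) = −87(ω_r−ω_c),  ω_s=0, ω_r=1
Stage 2: 39(0−ω_c) = −87(1−ω_c)  ⇒  126ω_c = 87  ⇒  ω_c = 29/42
  ⇒ ω_c²/ω_r² = 29/42
Coupling ω_r² = ω_c¹ ⇒ overall = 19/66 × 29/42 = 551/2772

551/2772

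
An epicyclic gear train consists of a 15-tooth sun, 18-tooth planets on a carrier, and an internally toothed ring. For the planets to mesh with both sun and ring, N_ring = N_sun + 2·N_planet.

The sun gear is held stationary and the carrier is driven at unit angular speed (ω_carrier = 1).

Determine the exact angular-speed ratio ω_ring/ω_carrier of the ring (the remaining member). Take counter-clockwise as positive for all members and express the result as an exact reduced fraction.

22/17

N_ring = 15 + 2·18 = 51
15(ω_s−ω_c) = −51(ω_r−ω_c),  ω_s=0, ω_c=1
ω_r = 1 − (15/51)(0−1) = 22/17
ω_r/ω_c = 22/17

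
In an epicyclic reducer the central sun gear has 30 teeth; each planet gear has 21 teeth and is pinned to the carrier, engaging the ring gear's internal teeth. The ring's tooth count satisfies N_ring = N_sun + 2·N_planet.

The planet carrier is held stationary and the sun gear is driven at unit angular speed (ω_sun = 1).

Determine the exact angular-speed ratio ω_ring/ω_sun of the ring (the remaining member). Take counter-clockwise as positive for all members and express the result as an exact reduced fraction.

N_ring = 30 + 2·21 = 72
30(ω_s−ω_c) = −72(ω_r−ω_c),  ω_c=0, ω_s=1
ω_r = 0 − (30/72)(1−0) = -5/12
ω_r/ω_s = -5/12

-5/12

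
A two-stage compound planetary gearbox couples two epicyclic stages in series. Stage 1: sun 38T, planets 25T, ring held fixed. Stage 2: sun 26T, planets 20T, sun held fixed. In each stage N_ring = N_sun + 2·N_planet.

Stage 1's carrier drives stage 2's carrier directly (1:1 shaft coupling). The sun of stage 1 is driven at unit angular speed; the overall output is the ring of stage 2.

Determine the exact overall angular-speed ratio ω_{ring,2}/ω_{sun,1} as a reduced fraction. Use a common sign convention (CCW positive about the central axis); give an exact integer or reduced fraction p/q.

Stage 1: N_ring = 38 + 2·25 = 88
Stage 1: 38(ω_s−ω_c) = −88(ω_r−ω_c),  ω_r=0, ω_s=1
Stage 1: 38(1−ω_c) = −88(0−ω_c)  ⇒  126ω_c = 38  ⇒  ω_c = 19/63
  ⇒ ω_c¹/ω_s¹ = 19/63
Stage 2: N_ring = 26 + 2·20 = 66
Stage 2: 26(ω_s−ω_c) = −66(ω_r−ω_c),  ω_s=0, ω_c=1
Stage 2: ω_r = 1 − (26/66)(0−1) = 46/33
  ⇒ ω_r²/ω_c² = 46/33
Coupling ω_c² = ω_c¹ ⇒ overall = 19/63 × 46/33 = 874/2079

874/2079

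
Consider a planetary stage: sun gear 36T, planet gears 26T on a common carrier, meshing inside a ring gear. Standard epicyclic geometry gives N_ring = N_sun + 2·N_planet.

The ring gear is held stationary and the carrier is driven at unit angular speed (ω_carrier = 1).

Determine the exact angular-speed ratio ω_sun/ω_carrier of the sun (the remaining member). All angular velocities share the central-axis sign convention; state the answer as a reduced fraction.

N_ring = 36 + 2·26 = 88
36(ω_s−ω_c) = −88(ω_r−ω_c),  ω_r=0, ω_c=1
ω_s = 1 − (88/36)(0−1) = 31/9
ω_s/ω_c = 31/9

31/9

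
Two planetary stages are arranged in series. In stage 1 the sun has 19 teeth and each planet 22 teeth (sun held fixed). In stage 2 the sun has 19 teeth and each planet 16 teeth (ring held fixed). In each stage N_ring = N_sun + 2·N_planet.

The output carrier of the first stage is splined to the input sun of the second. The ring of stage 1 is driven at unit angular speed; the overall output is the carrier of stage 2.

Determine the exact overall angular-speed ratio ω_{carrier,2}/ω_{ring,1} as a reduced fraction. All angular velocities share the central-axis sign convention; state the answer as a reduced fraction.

Stage 1: N_ring = 19 + 2·22 = 63
Stage 1: 19(ω_s−ω_c) = −63(ω_r−ω_c),  ω_s=0, ω_r=1
Stage 1: 19(0−ω_c) = −63(1−ω_c)  ⇒  82ω_c = 63  ⇒  ω_c = 63/82
  ⇒ ω_c¹/ω_r¹ = 63/82
Stage 2: N_ring = 19 + 2·16 = 51
Stage 2: 19(ω_s−ω_c) = −51(ω_r−ω_c),  ω_r=0, ω_s=1
Stage 2: 19(1−ω_c) = −51(0−ω_c)  ⇒  70ω_c = 19  ⇒  ω_c = 19/70
  ⇒ ω_c²/ω_s² = 19/70
Coupling ω_s² = ω_c¹ ⇒ overall = 63/82 × 19/70 = 171/820

171/820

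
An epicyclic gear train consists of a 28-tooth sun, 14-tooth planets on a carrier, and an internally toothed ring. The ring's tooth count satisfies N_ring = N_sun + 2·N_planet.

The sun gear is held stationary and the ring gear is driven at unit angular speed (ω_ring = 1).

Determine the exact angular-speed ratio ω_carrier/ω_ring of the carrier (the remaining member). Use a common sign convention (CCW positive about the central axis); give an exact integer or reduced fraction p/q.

2/3

N_ring = 28 + 2·14 = 56
28(ω_s−ω_c) = −56(ω_r−ω_c),  ω_s=0, ω_r=1
28(0−ω_c) = −56(1−ω_c)  ⇒  84ω_c = 56  ⇒  ω_c = 2/3
ω_c/ω_r = 2/3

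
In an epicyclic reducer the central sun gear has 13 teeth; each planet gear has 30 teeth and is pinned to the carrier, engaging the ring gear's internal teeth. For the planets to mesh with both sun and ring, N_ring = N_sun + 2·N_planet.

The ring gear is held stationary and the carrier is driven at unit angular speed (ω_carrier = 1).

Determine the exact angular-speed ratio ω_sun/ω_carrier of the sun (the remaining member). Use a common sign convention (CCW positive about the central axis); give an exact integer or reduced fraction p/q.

86/13

N_ring = 13 + 2·30 = 73
13(ω_s−ω_c) = −73(ω_r−ω_c),  ω_r=0, ω_c=1
ω_s = 1 − (73/13)(0−1) = 86/13
ω_s/ω_c = 86/13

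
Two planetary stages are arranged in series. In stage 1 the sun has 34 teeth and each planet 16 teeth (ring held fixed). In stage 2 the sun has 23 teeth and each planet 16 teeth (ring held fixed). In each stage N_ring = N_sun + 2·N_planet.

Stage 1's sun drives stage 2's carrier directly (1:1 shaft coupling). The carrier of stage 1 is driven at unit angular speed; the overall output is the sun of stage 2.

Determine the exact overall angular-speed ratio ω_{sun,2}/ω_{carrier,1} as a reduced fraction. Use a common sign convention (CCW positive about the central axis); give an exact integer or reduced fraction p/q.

3900/391

Stage 1: N_ring = 34 + 2·16 = 66
Stage 1: 34(ω_s−ω_c) = −66(ω_r−ω_c),  ω_r=0, ω_c=1
Stage 1: ω_s = 1 − (66/34)(0−1) = 50/17
  ⇒ ω_s¹/ω_c¹ = 50/17
Stage 2: N_ring = 23 + 2·16 = 55
Stage 2: 23(ω_s−ω_c) = −55(ω_r−ω_c),  ω_r=0, ω_c=1
Stage 2: ω_s = 1 − (55/23)(0−1) = 78/23
  ⇒ ω_s²/ω_c² = 78/23
Coupling ω_c² = ω_s¹ ⇒ overall = 50/17 × 78/23 = 3900/391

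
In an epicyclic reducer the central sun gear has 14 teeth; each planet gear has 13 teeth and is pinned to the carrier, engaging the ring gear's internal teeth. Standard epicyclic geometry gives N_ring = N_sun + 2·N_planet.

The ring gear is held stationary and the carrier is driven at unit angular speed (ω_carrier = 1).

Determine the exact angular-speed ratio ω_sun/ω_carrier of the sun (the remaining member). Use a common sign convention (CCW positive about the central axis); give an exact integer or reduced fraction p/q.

N_ring = 14 + 2·13 = 40
14(ω_s−ω_c) = −40(ω_r−ω_c),  ω_r=0, ω_c=1
ω_s = 1 − (40/14)(0−1) = 27/7
ω_s/ω_c = 27/7

27/7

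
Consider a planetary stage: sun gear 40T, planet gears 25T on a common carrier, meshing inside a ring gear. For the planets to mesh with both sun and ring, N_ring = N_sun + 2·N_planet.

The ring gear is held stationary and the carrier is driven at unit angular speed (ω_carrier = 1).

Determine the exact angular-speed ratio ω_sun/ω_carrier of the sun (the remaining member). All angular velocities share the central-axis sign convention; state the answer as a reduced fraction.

13/4

N_ring = 40 + 2·25 = 90
40(ω_s−ω_c) = −90(ω_r−ω_c),  ω_r=0, ω_c=1
ω_s = 1 − (90/40)(0−1) = 13/4
ω_s/ω_c = 13/4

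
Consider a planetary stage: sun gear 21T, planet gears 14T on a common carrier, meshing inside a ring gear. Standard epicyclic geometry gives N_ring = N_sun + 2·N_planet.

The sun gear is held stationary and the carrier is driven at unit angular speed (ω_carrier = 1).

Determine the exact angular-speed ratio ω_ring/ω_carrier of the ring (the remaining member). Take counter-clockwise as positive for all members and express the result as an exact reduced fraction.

10/7

N_ring = 21 + 2·14 = 49
21(ω_s−ω_c) = −49(ω_r−ω_c),  ω_s=0, ω_c=1
ω_r = 1 − (21/49)(0−1) = 10/7
ω_r/ω_c = 10/7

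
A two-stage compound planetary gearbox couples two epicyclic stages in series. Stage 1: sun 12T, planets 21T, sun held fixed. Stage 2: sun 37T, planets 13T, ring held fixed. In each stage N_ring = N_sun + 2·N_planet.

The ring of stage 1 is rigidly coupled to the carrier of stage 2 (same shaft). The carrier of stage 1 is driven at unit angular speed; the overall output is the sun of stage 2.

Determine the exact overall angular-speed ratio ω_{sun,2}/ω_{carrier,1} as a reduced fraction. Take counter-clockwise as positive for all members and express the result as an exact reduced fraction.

Stage 1: N_ring = 12 + 2·21 = 54
Stage 1: 12(ω_s−ω_c) = −54(ω_r−ω_c),  ω_s=0, ω_c=1
Stage 1: ω_r = 1 − (12/54)(0−1) = 11/9
  ⇒ ω_r¹/ω_c¹ = 11/9
Stage 2: N_ring = 37 + 2·13 = 63
Stage 2: 37(ω_s−ω_c) = −63(ω_r−ω_c),  ω_r=0, ω_c=1
Stage 2: ω_s = 1 − (63/37)(0−1) = 100/37
  ⇒ ω_s²/ω_c² = 100/37
Coupling ω_c² = ω_r¹ ⇒ overall = 11/9 × 100/37 = 1100/333

1100/333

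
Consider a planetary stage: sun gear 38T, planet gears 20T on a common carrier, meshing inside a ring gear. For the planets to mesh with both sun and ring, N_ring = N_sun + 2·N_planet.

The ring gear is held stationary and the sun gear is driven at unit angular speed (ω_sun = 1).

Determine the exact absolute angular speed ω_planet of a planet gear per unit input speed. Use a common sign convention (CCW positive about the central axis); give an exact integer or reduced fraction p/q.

-19/20

N_ring = 38 + 2·20 = 78
38(ω_s−ω_c) = −78(ω_r−ω_c),  ω_r=0, ω_s=1
38(1−ω_c) = −78(0−ω_c)  ⇒  116ω_c = 38  ⇒  ω_c = 19/58
sun–planet: 38·(1−19/58) = −20·(ω_p−ω_c)  ⇒  ω_p−ω_c = −(38/20)·(39/58) = -741/580
ω_p = 19/58 − 741/580 = -19/20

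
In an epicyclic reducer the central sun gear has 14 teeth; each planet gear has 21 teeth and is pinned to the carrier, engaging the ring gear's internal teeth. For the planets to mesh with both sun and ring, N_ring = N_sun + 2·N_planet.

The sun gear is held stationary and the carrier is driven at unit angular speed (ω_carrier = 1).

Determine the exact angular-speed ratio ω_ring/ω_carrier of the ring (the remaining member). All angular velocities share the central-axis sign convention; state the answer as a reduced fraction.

N_ring = 14 + 2·21 = 56
14(ω_s−ω_c) = −56(ω_r−ω_c),  ω_s=0, ω_c=1
ω_r = 1 − (14/56)(0−1) = 5/4
ω_r/ω_c = 5/4

5/4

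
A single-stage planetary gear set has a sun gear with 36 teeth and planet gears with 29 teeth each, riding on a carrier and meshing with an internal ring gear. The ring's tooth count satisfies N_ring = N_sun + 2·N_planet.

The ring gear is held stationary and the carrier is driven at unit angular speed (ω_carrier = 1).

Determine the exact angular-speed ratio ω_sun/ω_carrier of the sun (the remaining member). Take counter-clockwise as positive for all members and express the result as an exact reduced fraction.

65/18

N_ring = 36 + 2·29 = 94
36(ω_s−ω_c) = −94(ω_r−ω_c),  ω_r=0, ω_c=1
ω_s = 1 − (94/36)(0−1) = 65/18
ω_s/ω_c = 65/18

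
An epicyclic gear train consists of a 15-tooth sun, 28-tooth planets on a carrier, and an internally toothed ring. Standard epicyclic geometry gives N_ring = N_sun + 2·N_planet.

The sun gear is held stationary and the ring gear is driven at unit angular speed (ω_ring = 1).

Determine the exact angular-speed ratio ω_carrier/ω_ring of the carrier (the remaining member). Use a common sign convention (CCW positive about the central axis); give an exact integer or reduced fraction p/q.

N_ring = 15 + 2·28 = 71
15(ω_s−ω_c) = −71(ω_r−ω_c),  ω_s=0, ω_r=1
15(0−ω_c) = −71(1−ω_c)  ⇒  86ω_c = 71  ⇒  ω_c = 71/86
ω_c/ω_r = 71/86

71/86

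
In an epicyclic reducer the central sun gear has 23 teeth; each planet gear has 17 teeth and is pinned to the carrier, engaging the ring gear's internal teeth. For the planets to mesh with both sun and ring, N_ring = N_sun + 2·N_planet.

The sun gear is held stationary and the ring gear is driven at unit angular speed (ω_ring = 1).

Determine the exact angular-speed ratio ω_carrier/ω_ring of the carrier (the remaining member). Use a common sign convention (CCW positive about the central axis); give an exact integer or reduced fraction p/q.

N_ring = 23 + 2·17 = 57
23(ω_s−ω_c) = −57(ω_r−ω_c),  ω_s=0, ω_r=1
23(0−ω_c) = −57(1−ω_c)  ⇒  80ω_c = 57  ⇒  ω_c = 57/80
ω_c/ω_r = 57/80

57/80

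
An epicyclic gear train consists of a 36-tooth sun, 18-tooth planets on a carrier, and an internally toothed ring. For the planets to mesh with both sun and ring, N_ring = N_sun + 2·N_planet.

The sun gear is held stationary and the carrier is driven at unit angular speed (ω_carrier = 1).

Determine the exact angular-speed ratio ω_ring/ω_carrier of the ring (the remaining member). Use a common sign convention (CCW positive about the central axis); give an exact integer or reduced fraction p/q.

N_ring = 36 + 2·18 = 72
36(ω_s−ω_c) = −72(ω_r−ω_c),  ω_s=0, ω_c=1
ω_r = 1 − (36/72)(0−1) = 3/2
ω_r/ω_c = 3/2

3/2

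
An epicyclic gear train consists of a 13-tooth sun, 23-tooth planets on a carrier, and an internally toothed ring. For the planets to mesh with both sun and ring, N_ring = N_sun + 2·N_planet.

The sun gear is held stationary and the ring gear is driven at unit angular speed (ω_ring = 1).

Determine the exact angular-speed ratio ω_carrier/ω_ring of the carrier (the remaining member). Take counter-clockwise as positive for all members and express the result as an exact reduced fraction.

59/72

N_ring = 13 + 2·23 = 59
13(ω_s−ω_c) = −59(ω_r−ω_c),  ω_s=0, ω_r=1
13(0−ω_c) = −59(1−ω_c)  ⇒  72ω_c = 59  ⇒  ω_c = 59/72
ω_c/ω_r = 59/72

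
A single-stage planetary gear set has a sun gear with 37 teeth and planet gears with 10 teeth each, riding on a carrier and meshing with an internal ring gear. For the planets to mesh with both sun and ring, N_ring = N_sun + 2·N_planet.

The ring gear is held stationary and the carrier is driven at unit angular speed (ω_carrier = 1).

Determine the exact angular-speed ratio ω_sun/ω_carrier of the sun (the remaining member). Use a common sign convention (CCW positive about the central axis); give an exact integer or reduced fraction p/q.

94/37

N_ring = 37 + 2·10 = 57
37(ω_s−ω_c) = −57(ω_r−ω_c),  ω_r=0, ω_c=1
ω_s = 1 − (57/37)(0−1) = 94/37
ω_s/ω_c = 94/37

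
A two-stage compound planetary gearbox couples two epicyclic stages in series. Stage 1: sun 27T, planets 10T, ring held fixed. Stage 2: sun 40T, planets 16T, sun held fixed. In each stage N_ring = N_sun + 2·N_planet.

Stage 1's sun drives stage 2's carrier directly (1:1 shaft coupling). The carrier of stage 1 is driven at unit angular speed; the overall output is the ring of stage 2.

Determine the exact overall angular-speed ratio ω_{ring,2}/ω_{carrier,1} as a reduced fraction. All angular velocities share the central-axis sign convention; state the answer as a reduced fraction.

Stage 1: N_ring = 27 + 2·10 = 47
Stage 1: 27(ω_s−ω_c) = −47(ω_r−ω_c),  ω_r=0, ω_c=1
Stage 1: ω_s = 1 − (47/27)(0−1) = 74/27
  ⇒ ω_s¹/ω_c¹ = 74/27
Stage 2: N_ring = 40 + 2·16 = 72
Stage 2: 40(ω_s−ω_c) = −72(ω_r−ω_c),  ω_s=0, ω_c=1
Stage 2: ω_r = 1 − (40/72)(0−1) = 14/9
  ⇒ ω_r²/ω_c² = 14/9
Coupling ω_c² = ω_s¹ ⇒ overall = 74/27 × 14/9 = 1036/243

1036/243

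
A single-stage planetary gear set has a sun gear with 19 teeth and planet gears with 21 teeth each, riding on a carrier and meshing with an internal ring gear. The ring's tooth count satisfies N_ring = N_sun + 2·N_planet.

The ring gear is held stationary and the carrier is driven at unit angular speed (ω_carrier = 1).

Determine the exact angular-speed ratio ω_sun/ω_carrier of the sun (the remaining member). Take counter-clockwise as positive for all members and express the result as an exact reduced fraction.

80/19

N_ring = 19 + 2·21 = 61
19(ω_s−ω_c) = −61(ω_r−ω_c),  ω_r=0, ω_c=1
ω_s = 1 − (61/19)(0−1) = 80/19
ω_s/ω_c = 80/19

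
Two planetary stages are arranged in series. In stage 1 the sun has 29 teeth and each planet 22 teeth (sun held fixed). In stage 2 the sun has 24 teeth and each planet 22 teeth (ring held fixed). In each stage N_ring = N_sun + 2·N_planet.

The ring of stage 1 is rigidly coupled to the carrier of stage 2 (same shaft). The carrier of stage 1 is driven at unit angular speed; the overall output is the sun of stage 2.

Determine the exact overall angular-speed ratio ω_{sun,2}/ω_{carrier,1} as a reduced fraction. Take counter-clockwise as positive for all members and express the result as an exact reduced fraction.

Stage 1: N_ring = 29 + 2·22 = 73
Stage 1: 29(ω_s−ω_c) = −73(ω_r−ω_c),  ω_s=0, ω_c=1
Stage 1: ω_r = 1 − (29/73)(0−1) = 102/73
  ⇒ ω_r¹/ω_c¹ = 102/73
Stage 2: N_ring = 24 + 2·22 = 68
Stage 2: 24(ω_s−ω_c) = −68(ω_r−ω_c),  ω_r=0, ω_c=1
Stage 2: ω_s = 1 − (68/24)(0−1) = 23/6
  ⇒ ω_s²/ω_c² = 23/6
Coupling ω_c² = ω_r¹ ⇒ overall = 102/73 × 23/6 = 391/73

391/73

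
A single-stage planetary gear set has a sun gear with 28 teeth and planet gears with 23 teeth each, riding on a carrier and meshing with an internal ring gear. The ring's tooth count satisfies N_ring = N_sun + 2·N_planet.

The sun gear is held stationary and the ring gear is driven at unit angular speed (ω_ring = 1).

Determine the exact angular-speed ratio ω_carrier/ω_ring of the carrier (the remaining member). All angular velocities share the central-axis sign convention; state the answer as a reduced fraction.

N_ring = 28 + 2·23 = 74
28(ω_s−ω_c) = −74(ω_r−ω_c),  ω_s=0, ω_r=1
28(0−ω_c) = −74(1−ω_c)  ⇒  102ω_c = 74  ⇒  ω_c = 37/51
ω_c/ω_r = 37/51

37/51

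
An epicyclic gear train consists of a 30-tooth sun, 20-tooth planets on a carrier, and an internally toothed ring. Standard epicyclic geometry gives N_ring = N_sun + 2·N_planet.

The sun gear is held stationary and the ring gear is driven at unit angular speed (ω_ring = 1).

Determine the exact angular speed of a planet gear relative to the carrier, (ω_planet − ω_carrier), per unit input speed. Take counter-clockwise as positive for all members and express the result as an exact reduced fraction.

N_ring = 30 + 2·20 = 70
30(ω_s−ω_c) = −70(ω_r−ω_c),  ω_s=0, ω_r=1
30(0−ω_c) = −70(1−ω_c)  ⇒  100ω_c = 70  ⇒  ω_c = 7/10
sun–planet: 30·(0−7/10) = −20·(ω_p−ω_c)  ⇒  ω_p−ω_c = −(30/20)·(-7/10) = 21/20

21/20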